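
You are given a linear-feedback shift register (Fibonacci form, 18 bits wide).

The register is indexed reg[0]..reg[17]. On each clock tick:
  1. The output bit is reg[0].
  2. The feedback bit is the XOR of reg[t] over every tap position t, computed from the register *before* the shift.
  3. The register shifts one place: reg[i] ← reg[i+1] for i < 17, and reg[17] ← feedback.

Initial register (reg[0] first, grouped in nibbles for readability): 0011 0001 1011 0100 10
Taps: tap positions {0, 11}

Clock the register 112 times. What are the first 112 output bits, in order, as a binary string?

0011000110110100101001010010011101100111100001101101010001001001001001110101110011110000001101110101001010101000

step | reg (before) | out | fb
   0 | 001100011011010010 | 0 | 1
   1 | 011000110110100101 | 0 | 0
   2 | 110001101101001010 | 1 | 0
   3 | 100011011010010100 | 1 | 1
   4 | 000110110100101001 | 0 | 0
   5 | 001101101001010010 | 0 | 1
   6 | 011011010010100101 | 0 | 0
   7 | 110110100101001010 | 1 | 0
   8 | 101101001010010100 | 1 | 1
   9 | 011010010100101001 | 0 | 0
  10 | 110100101001010010 | 1 | 0
  11 | 101001010010100100 | 1 | 1
  12 | 010010100101001001 | 0 | 1
  13 | 100101001010010011 | 1 | 1
  14 | 001010010100100111 | 0 | 0
  15 | 010100101001001110 | 0 | 1
  16 | 101001010010011101 | 1 | 1
  17 | 010010100100111011 | 0 | 0
  18 | 100101001001110110 | 1 | 0
  19 | 001010010011101100 | 0 | 1
  20 | 010100100111011001 | 0 | 1
  21 | 101001001110110011 | 1 | 1
  22 | 010010011101100111 | 0 | 1
  23 | 100100111011001111 | 1 | 0
  24 | 001001110110011110 | 0 | 0
  25 | 010011101100111100 | 0 | 0
  26 | 100111011001111000 | 1 | 0
  27 | 001110110011110000 | 0 | 1
  28 | 011101100111100001 | 0 | 1
  29 | 111011001111000011 | 1 | 0
  30 | 110110011110000110 | 1 | 1
  31 | 101100111100001101 | 1 | 1
  32 | 011001111000011011 | 0 | 0
  33 | 110011110000110110 | 1 | 1
  34 | 100111100001101101 | 1 | 0
  35 | 001111000011011010 | 0 | 1
  36 | 011110000110110101 | 0 | 0
  37 | 111100001101101010 | 1 | 0
  38 | 111000011011010100 | 1 | 0
  39 | 110000110110101000 | 1 | 1
  40 | 100001101101010001 | 1 | 0
  41 | 000011011010100010 | 0 | 0
  42 | 000110110101000100 | 0 | 1
  43 | 001101101010001001 | 0 | 0
  44 | 011011010100010010 | 0 | 0
  45 | 110110101000100100 | 1 | 1
  46 | 101101010001001001 | 1 | 0
  47 | 011010100010010010 | 0 | 0
  48 | 110101000100100100 | 1 | 1
  49 | 101010001001001001 | 1 | 0
  50 | 010100010010010010 | 0 | 0
  51 | 101000100100100100 | 1 | 1
  52 | 010001001001001001 | 0 | 1
  53 | 100010010010010011 | 1 | 1
  54 | 000100100100100111 | 0 | 0
  55 | 001001001001001110 | 0 | 1
  56 | 010010010010011101 | 0 | 0
  57 | 100100100100111010 | 1 | 1
  58 | 001001001001110101 | 0 | 1
  59 | 010010010011101011 | 0 | 1
  60 | 100100100111010111 | 1 | 0
  61 | 001001001110101110 | 0 | 0
  62 | 010010011101011100 | 0 | 1
  63 | 100100111010111001 | 1 | 1
  64 | 001001110101110011 | 0 | 1
  65 | 010011101011100111 | 0 | 1
  66 | 100111010111001111 | 1 | 0
  67 | 001110101110011110 | 0 | 0
  68 | 011101011100111100 | 0 | 0
  69 | 111010111001111000 | 1 | 0
  70 | 110101110011110000 | 1 | 0
  71 | 101011100111100000 | 1 | 0
  72 | 010111001111000000 | 0 | 1
  73 | 101110011110000001 | 1 | 1
  74 | 011100111100000011 | 0 | 0
  75 | 111001111000000110 | 1 | 1
  76 | 110011110000001101 | 1 | 1
  77 | 100111100000011011 | 1 | 1
  78 | 001111000000110111 | 0 | 0
  79 | 011110000001101110 | 0 | 1
  80 | 111100000011011101 | 1 | 0
  81 | 111000000110111010 | 1 | 1
  82 | 110000001101110101 | 1 | 0
  83 | 100000011011101010 | 1 | 0
  84 | 000000110111010100 | 0 | 1
  85 | 000001101110101001 | 0 | 0
  86 | 000011011101010010 | 0 | 1
  87 | 000110111010100101 | 0 | 0
  88 | 001101110101001010 | 0 | 1
  89 | 011011101010010101 | 0 | 0
  90 | 110111010100101010 | 1 | 1
  91 | 101110101001010101 | 1 | 0
  92 | 011101010010101010 | 0 | 0
  93 | 111010100101010100 | 1 | 0
  94 | 110101001010101000 | 1 | 1
  95 | 101010010101010001 | 1 | 0
  96 | 010100101010100010 | 0 | 0
  97 | 101001010101000100 | 1 | 0
  98 | 010010101010001000 | 0 | 0
  99 | 100101010100010000 | 1 | 1
 100 | 001010101000100001 | 0 | 0
 101 | 010101010001000010 | 0 | 1
 102 | 101010100010000101 | 1 | 1
 103 | 010101000100001011 | 0 | 0
 104 | 101010001000010110 | 1 | 1
 105 | 010100010000101101 | 0 | 0
 106 | 101000100001011010 | 1 | 0
 107 | 010001000010110100 | 0 | 0
 108 | 100010000101101000 | 1 | 0
 109 | 000100001011010000 | 0 | 1
 110 | 001000010110100001 | 0 | 0
 111 | 010000101101000010 | 0 | 1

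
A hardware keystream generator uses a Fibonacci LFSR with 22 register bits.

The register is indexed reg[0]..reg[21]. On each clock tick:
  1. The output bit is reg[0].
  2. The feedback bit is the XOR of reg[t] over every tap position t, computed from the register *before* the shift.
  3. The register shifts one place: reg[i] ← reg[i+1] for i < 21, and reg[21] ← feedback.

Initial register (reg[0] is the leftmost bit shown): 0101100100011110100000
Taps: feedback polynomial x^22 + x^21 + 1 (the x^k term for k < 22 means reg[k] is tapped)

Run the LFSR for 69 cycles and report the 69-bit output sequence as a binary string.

k : reg_k → out_k, fb_k
0: 0101100100011110100000 → 0, fb=0
1: 1011001000111101000000 → 1, fb=1
2: 0110010001111010000001 → 0, fb=1
3: 1100100011110100000011 → 1, fb=0
4: 1001000111101000000110 → 1, fb=1
5: 0010001111010000001101 → 0, fb=1
6: 0100011110100000011011 → 0, fb=1
7: 1000111101000000110111 → 1, fb=0
8: 0001111010000001101110 → 0, fb=0
9: 0011110100000011011100 → 0, fb=0
10: 0111101000000110111000 → 0, fb=0
11: 1111010000001101110000 → 1, fb=1
12: 1110100000011011100001 → 1, fb=0
13: 1101000000110111000010 → 1, fb=1
14: 1010000001101110000101 → 1, fb=0
15: 0100000011011100001010 → 0, fb=0
16: 1000000110111000010100 → 1, fb=1
17: 0000001101110000101001 → 0, fb=1
18: 0000011011100001010011 → 0, fb=1
19: 0000110111000010100111 → 0, fb=1
20: 0001101110000101001111 → 0, fb=1
21: 0011011100001010011111 → 0, fb=1
22: 0110111000010100111111 → 0, fb=1
23: 1101110000101001111111 → 1, fb=0
24: 1011100001010011111110 → 1, fb=1
25: 0111000010100111111101 → 0, fb=1
26: 1110000101001111111011 → 1, fb=0
27: 1100001010011111110110 → 1, fb=1
28: 1000010100111111101101 → 1, fb=0
29: 0000101001111111011010 → 0, fb=0
30: 0001010011111110110100 → 0, fb=0
31: 0010100111111101101000 → 0, fb=0
32: 0101001111111011010000 → 0, fb=0
33: 1010011111110110100000 → 1, fb=1
34: 0100111111101101000001 → 0, fb=1
35: 1001111111011010000011 → 1, fb=0
36: 0011111110110100000110 → 0, fb=0
37: 0111111101101000001100 → 0, fb=0
38: 1111111011010000011000 → 1, fb=1
39: 1111110110100000110001 → 1, fb=0
40: 1111101101000001100010 → 1, fb=1
41: 1111011010000011000101 → 1, fb=0
42: 1110110100000110001010 → 1, fb=1
43: 1101101000001100010101 → 1, fb=0
44: 1011010000011000101010 → 1, fb=1
45: 0110100000110001010101 → 0, fb=1
46: 1101000001100010101011 → 1, fb=0
47: 1010000011000101010110 → 1, fb=1
48: 0100000110001010101101 → 0, fb=1
49: 1000001100010101011011 → 1, fb=0
50: 0000011000101010110110 → 0, fb=0
51: 0000110001010101101100 → 0, fb=0
52: 0001100010101011011000 → 0, fb=0
53: 0011000101010110110000 → 0, fb=0
54: 0110001010101101100000 → 0, fb=0
55: 1100010101011011000000 → 1, fb=1
56: 1000101010110110000001 → 1, fb=0
57: 0001010101101100000010 → 0, fb=0
58: 0010101011011000000100 → 0, fb=0
59: 0101010110110000001000 → 0, fb=0
60: 1010101101100000010000 → 1, fb=1
61: 0101011011000000100001 → 0, fb=1
62: 1010110110000001000011 → 1, fb=0
63: 0101101100000010000110 → 0, fb=0
64: 1011011000000100001100 → 1, fb=1
65: 0110110000001000011001 → 0, fb=1
66: 1101100000010000110011 → 1, fb=0
67: 1011000000100001100110 → 1, fb=1
68: 0110000001000011001101 → 0, fb=1

010110010001111010000001101110000101001111111011010000011000101010110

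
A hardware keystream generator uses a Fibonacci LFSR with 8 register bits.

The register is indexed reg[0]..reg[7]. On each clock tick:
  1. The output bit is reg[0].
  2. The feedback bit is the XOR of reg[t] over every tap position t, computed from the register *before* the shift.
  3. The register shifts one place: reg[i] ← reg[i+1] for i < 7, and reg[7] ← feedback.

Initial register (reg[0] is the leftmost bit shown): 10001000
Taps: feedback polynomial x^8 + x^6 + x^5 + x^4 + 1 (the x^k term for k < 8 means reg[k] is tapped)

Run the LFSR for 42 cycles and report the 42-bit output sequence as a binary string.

tick  register→output (feedback)
  0  10001000→1 (0)
  1  00010000→0 (0)
  2  00100000→0 (0)
  3  01000000→0 (0)
  4  10000000→1 (1)
  5  00000001→0 (0)
  6  00000010→0 (1)
  7  00000101→0 (1)
  8  00001011→0 (0)
  9  00010110→0 (0)
 10  00101100→0 (0)
 11  01011000→0 (1)
 12  10110001→1 (1)
 13  01100011→0 (1)
 14  11000111→1 (1)
 15  10001111→1 (0)
 16  00011110→0 (1)
 17  00111101→0 (0)
 18  01111010→0 (0)
 19  11110100→1 (0)
 20  11101000→1 (0)
 21  11010000→1 (1)
 22  10100001→1 (1)
 23  01000011→0 (1)
 24  10000111→1 (1)
 25  00001111→0 (1)
 26  00011111→0 (1)
 27  00111111→0 (1)
 28  01111111→0 (1)
 29  11111111→1 (0)
 30  11111110→1 (0)
 31  11111100→1 (1)
 32  11111001→1 (0)
 33  11110010→1 (0)
 34  11100100→1 (0)
 35  11001000→1 (0)
 36  10010000→1 (1)
 37  00100001→0 (0)
 38  01000010→0 (1)
 39  10000101→1 (0)
 40  00001010→0 (0)
 41  00010100→0 (1)

100010000000101100011110100001111111100100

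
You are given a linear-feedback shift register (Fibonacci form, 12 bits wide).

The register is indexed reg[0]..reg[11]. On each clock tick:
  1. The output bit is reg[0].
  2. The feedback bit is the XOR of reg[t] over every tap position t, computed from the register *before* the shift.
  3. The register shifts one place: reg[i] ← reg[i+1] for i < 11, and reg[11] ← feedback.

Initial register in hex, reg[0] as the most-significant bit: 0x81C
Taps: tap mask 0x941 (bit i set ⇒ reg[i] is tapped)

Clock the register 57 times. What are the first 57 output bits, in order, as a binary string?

step | reg (before) | out | fb
   0 | 100000011100 | 1 | 0
   1 | 000000111000 | 0 | 0
   2 | 000001110000 | 0 | 1
   3 | 000011100001 | 0 | 0
   4 | 000111000010 | 0 | 0
   5 | 001110000100 | 0 | 0
   6 | 011100001000 | 0 | 1
   7 | 111000010001 | 1 | 0
   8 | 110000100010 | 1 | 0
   9 | 100001000100 | 1 | 1
  10 | 000010001001 | 0 | 0
  11 | 000100010010 | 0 | 0
  12 | 001000100100 | 0 | 1
  13 | 010001001001 | 0 | 0
  14 | 100010010010 | 1 | 1
  15 | 000100100101 | 0 | 0
  16 | 001001001010 | 0 | 1
  17 | 010010010101 | 0 | 1
  18 | 100100101011 | 1 | 0
  19 | 001001010110 | 0 | 0
  20 | 010010101100 | 0 | 0
  21 | 100101011000 | 1 | 0
  22 | 001010110000 | 0 | 1
  23 | 010101100001 | 0 | 0
  24 | 101011000010 | 1 | 1
  25 | 010110000101 | 0 | 1
  26 | 101100001011 | 1 | 1
  27 | 011000010111 | 0 | 1
  28 | 110000101111 | 1 | 0
  29 | 100001011110 | 1 | 0
  30 | 000010111100 | 0 | 0
  31 | 000101111000 | 0 | 0
  32 | 001011110000 | 0 | 1
  33 | 010111100001 | 0 | 0
  34 | 101111000010 | 1 | 1
  35 | 011110000101 | 0 | 1
  36 | 111100001011 | 1 | 1
  37 | 111000010111 | 1 | 0
  38 | 110000101110 | 1 | 1
  39 | 100001011101 | 1 | 1
  40 | 000010111011 | 0 | 1
  41 | 000101110111 | 0 | 0
  42 | 001011101110 | 0 | 0
  43 | 010111011100 | 0 | 1
  44 | 101110111001 | 1 | 0
  45 | 011101110010 | 0 | 1
  46 | 111011100101 | 1 | 1
  47 | 110111001011 | 1 | 1
  48 | 101110010111 | 1 | 0
  49 | 011100101110 | 0 | 0
  50 | 111001011100 | 1 | 0
  51 | 110010111000 | 1 | 1
  52 | 100101110001 | 1 | 1
  53 | 001011100011 | 0 | 0
  54 | 010111000110 | 0 | 0
  55 | 101110001100 | 1 | 0
  56 | 011100011000 | 0 | 1

100000011100001000100100101011000010111100001011101110010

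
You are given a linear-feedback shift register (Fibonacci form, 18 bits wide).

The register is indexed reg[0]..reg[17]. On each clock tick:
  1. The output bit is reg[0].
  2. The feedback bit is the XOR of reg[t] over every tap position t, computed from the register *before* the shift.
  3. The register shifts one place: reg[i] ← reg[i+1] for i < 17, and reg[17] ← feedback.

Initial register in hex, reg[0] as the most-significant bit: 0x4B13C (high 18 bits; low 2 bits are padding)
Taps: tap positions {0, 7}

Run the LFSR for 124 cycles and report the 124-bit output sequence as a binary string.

tick  register→output (feedback)
  0  010010110001001111→0 (1)
  1  100101100010011111→1 (1)
  2  001011000100111111→0 (0)
  3  010110001001111110→0 (0)
  4  101100010011111100→1 (0)
  5  011000100111111000→0 (0)
  6  110001001111110000→1 (1)
  7  100010011111100001→1 (0)
  8  000100111111000010→0 (1)
  9  001001111110000101→0 (1)
 10  010011111100001011→0 (1)
 11  100111111000010111→1 (0)
 12  001111110000101110→0 (1)
 13  011111100001011101→0 (0)
 14  111111000010111010→1 (1)
 15  111110000101110101→1 (1)
 16  111100001011101011→1 (1)
 17  111000010111010111→1 (0)
 18  110000101110101110→1 (1)
 19  100001011101011101→1 (0)
 20  000010111010111010→0 (1)
 21  000101110101110101→0 (1)
 22  001011101011101011→0 (0)
 23  010111010111010110→0 (1)
 24  101110101110101101→1 (1)
 25  011101011101011011→0 (1)
 26  111010111010110111→1 (0)
 27  110101110101101110→1 (0)
 28  101011101011011100→1 (1)
 29  010111010110111001→0 (1)
 30  101110101101110011→1 (1)
 31  011101011011100111→0 (1)
 32  111010110111001111→1 (0)
 33  110101101110011110→1 (1)
 34  101011011100111101→1 (0)
 35  010110111001111010→0 (1)
 36  101101110011110101→1 (0)
 37  011011100111101010→0 (0)
 38  110111001111010100→1 (1)
 39  101110011110101001→1 (0)
 40  011100111101010010→0 (1)
 41  111001111010100101→1 (0)
 42  110011110101001010→1 (0)
 43  100111101010010100→1 (1)
 44  001111010100101001→0 (1)
 45  011110101001010011→0 (0)
 46  111101010010100110→1 (0)
 47  111010100101001100→1 (1)
 48  110101001010011001→1 (1)
 49  101010010100110011→1 (0)
 50  010100101001100110→0 (0)
 51  101001010011001100→1 (0)
 52  010010100110011000→0 (0)
 53  100101001100110000→1 (1)
 54  001010011001100001→0 (1)
 55  010100110011000011→0 (1)
 56  101001100110000111→1 (1)
 57  010011001100001111→0 (0)
 58  100110011000011110→1 (0)
 59  001100110000111100→0 (1)
 60  011001100001111001→0 (0)
 61  110011000011110010→1 (1)
 62  100110000111100101→1 (1)
 63  001100001111001011→0 (0)
 64  011000011110010110→0 (1)
 65  110000111100101101→1 (0)
 66  100001111001011010→1 (0)
 67  000011110010110100→0 (1)
 68  000111100101101001→0 (0)
 69  001111001011010010→0 (0)
 70  011110010110100100→0 (1)
 71  111100101101001001→1 (1)
 72  111001011010010011→1 (0)
 73  110010110100100110→1 (0)
 74  100101101001001100→1 (1)
 75  001011010010011001→0 (1)
 76  010110100100110011→0 (0)
 77  101101001001100110→1 (1)
 78  011010010011001101→0 (1)
 79  110100100110011011→1 (1)
 80  101001001100110111→1 (1)
 81  010010011001101111→0 (1)
 82  100100110011011111→1 (0)
 83  001001100110111110→0 (0)
 84  010011001101111100→0 (0)
 85  100110011011111000→1 (0)
 86  001100110111110000→0 (1)
 87  011001101111100001→0 (0)
 88  110011011111000010→1 (0)
 89  100110111110000100→1 (0)
 90  001101111100001000→0 (1)
 91  011011111000010001→0 (1)
 92  110111110000100011→1 (0)
 93  101111100001000110→1 (1)
 94  011111000010001101→0 (0)
 95  111110000100011010→1 (1)
 96  111100001000110101→1 (1)
 97  111000010001101011→1 (0)
 98  110000100011010110→1 (1)
 99  100001000110101101→1 (1)
100  000010001101011011→0 (0)
101  000100011010110110→0 (1)
102  001000110101101101→0 (1)
103  010001101011011011→0 (0)
104  100011010110110110→1 (0)
105  000110101101101100→0 (0)
106  001101011011011000→0 (1)
107  011010110110110001→0 (1)
108  110101101101100011→1 (1)
109  101011011011000111→1 (0)
110  010110110110001110→0 (1)
111  101101101100011101→1 (1)
112  011011011000111011→0 (1)
113  110110110001110111→1 (0)
114  101101100011101110→1 (1)
115  011011000111011101→0 (0)
116  110110001110111010→1 (1)
117  101100011101110101→1 (0)
118  011000111011101010→0 (1)
119  110001110111010101→1 (0)
120  100011101110101010→1 (1)
121  000111011101010101→0 (1)
122  001110111010101011→0 (1)
123  011101110101010111→0 (1)

0100101100010011111100001011101011101011011100111101010010100110011000011110010110100100110011011111000010001101011011011000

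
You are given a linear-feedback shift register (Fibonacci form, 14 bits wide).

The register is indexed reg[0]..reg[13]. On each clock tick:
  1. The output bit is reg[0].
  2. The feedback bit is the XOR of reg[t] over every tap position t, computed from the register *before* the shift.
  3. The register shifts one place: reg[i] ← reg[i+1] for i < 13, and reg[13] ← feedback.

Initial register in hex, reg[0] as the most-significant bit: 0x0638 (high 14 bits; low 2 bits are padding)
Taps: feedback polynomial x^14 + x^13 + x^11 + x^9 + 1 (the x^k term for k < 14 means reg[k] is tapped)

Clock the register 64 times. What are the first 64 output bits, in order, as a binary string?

0000011000111011001110111000000010101011110001111011100101010100

tick  register→output (feedback)
  0  00000110001110→0 (1)
  1  00001100011101→0 (1)
  2  00011000111011→0 (0)
  3  00110001110110→0 (0)
  4  01100011101100→0 (1)
  5  11000111011001→1 (1)
  6  10001110110011→1 (1)
  7  00011101100111→0 (0)
  8  00111011001110→0 (1)
  9  01110110011101→0 (1)
 10  11101100111011→1 (1)
 11  11011001110111→1 (0)
 12  10110011101110→1 (0)
 13  01100111011100→0 (0)
 14  11001110111000→1 (0)
 15  10011101110000→1 (0)
 16  00111011100000→0 (0)
 17  01110111000000→0 (0)
 18  11101110000000→1 (1)
 19  11011100000001→1 (0)
 20  10111000000010→1 (1)
 21  01110000000101→0 (0)
 22  11100000001010→1 (1)
 23  11000000010101→1 (0)
 24  10000000101010→1 (1)
 25  00000001010101→0 (1)
 26  00000010101011→0 (1)
 27  00000101010111→0 (1)
 28  00001010101111→0 (0)
 29  00010101011110→0 (0)
 30  00101010111100→0 (0)
 31  01010101111000→0 (1)
 32  10101011110001→1 (1)
 33  01010111100011→0 (1)
 34  10101111000111→1 (1)
 35  01011110001111→0 (0)
 36  10111100011110→1 (1)
 37  01111000111101→0 (1)
 38  11110001111011→1 (1)
 39  11100011110111→1 (0)
 40  11000111101110→1 (0)
 41  10001111011100→1 (1)
 42  00011110111001→0 (0)
 43  00111101110010→0 (1)
 44  01111011100101→0 (0)
 45  11110111001010→1 (1)
 46  11101110010101→1 (0)
 47  11011100101010→1 (1)
 48  10111001010101→1 (0)
 49  01110010101010→0 (0)
 50  11100101010100→1 (1)
 51  11001010101001→1 (0)
 52  10010101010010→1 (0)
 53  00101010100100→0 (1)
 54  01010101001001→0 (1)
 55  10101010010011→1 (1)
 56  01010100100111→0 (0)
 57  10101001001110→1 (0)
 58  01010010011100→0 (0)
 59  10100100111000→1 (0)
 60  01001001110000→0 (1)
 61  10010011100001→1 (0)
 62  00100111000010→0 (0)
 63  01001110000100→0 (1)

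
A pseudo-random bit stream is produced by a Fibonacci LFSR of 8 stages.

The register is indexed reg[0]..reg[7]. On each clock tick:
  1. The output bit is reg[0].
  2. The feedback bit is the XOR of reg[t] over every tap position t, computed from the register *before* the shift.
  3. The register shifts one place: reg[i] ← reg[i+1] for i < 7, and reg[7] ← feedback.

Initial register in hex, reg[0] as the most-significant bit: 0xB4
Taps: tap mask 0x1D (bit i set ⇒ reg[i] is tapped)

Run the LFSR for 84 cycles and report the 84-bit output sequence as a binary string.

101101001000101001010100111011101100111101111110100110011010100011000001110101010111

tick  register→output (feedback)
  0  10110100→1 (1)
  1  01101001→0 (0)
  2  11010010→1 (0)
  3  10100100→1 (0)
  4  01001000→0 (1)
  5  10010001→1 (0)
  6  00100010→0 (1)
  7  01000101→0 (0)
  8  10001010→1 (0)
  9  00010100→0 (1)
 10  00101001→0 (0)
 11  01010010→0 (1)
 12  10100101→1 (0)
 13  01001010→0 (1)
 14  10010101→1 (0)
 15  00101010→0 (0)
 16  01010100→0 (1)
 17  10101001→1 (1)
 18  01010011→0 (1)
 19  10100111→1 (0)
 20  01001110→0 (1)
 21  10011101→1 (1)
 22  00111011→0 (1)
 23  01110111→0 (0)
 24  11101110→1 (1)
 25  11011101→1 (1)
 26  10111011→1 (0)
 27  01110110→0 (0)
 28  11101100→1 (1)
 29  11011001→1 (1)
 30  10110011→1 (1)
 31  01100111→0 (1)
 32  11001111→1 (0)
 33  10011110→1 (1)
 34  00111101→0 (1)
 35  01111011→0 (1)
 36  11110111→1 (1)
 37  11101111→1 (1)
 38  11011111→1 (1)
 39  10111111→1 (0)
 40  01111110→0 (1)
 41  11111101→1 (0)
 42  11111010→1 (0)
 43  11110100→1 (1)
 44  11101001→1 (1)
 45  11010011→1 (0)
 46  10100110→1 (0)
 47  01001100→0 (1)
 48  10011001→1 (1)
 49  00110011→0 (0)
 50  01100110→0 (1)
 51  11001101→1 (0)
 52  10011010→1 (1)
 53  00110101→0 (0)
 54  01101010→0 (0)
 55  11010100→1 (0)
 56  10101000→1 (1)
 57  01010001→0 (1)
 58  10100011→1 (0)
 59  01000110→0 (0)
 60  10001100→1 (0)
 61  00011000→0 (0)
 62  00110000→0 (0)
 63  01100000→0 (1)
 64  11000001→1 (1)
 65  10000011→1 (1)
 66  00000111→0 (0)
 67  00001110→0 (1)
 68  00011101→0 (0)
 69  00111010→0 (1)
 70  01110101→0 (0)
 71  11101010→1 (1)
 72  11010101→1 (0)
 73  10101010→1 (1)
 74  01010101→0 (1)
 75  10101011→1 (1)
 76  01010111→0 (1)
 77  10101111→1 (1)
 78  01011111→0 (0)
 79  10111110→1 (0)
 80  01111100→0 (1)
 81  11111001→1 (0)
 82  11110010→1 (1)
 83  11100101→1 (0)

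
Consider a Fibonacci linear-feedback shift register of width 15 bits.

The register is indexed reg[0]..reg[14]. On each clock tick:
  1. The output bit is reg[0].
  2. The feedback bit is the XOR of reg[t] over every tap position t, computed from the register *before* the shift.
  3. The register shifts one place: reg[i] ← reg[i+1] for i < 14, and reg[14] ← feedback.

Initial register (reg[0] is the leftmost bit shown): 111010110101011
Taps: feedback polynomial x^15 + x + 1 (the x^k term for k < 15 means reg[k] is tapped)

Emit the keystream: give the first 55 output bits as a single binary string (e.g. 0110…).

tick  register→output (feedback)
  0  111010110101011→1 (0)
  1  110101101010110→1 (0)
  2  101011010101100→1 (1)
  3  010110101011001→0 (1)
  4  101101010110011→1 (1)
  5  011010101100111→0 (1)
  6  110101011001111→1 (0)
  7  101010110011110→1 (1)
  8  010101100111101→0 (1)
  9  101011001111011→1 (1)
 10  010110011110111→0 (1)
 11  101100111101111→1 (1)
 12  011001111011111→0 (1)
 13  110011110111111→1 (0)
 14  100111101111110→1 (1)
 15  001111011111101→0 (0)
 16  011110111111010→0 (1)
 17  111101111110101→1 (0)
 18  111011111101010→1 (0)
 19  110111111010100→1 (0)
 20  101111110101000→1 (1)
 21  011111101010001→0 (1)
 22  111111010100011→1 (0)
 23  111110101000110→1 (0)
 24  111101010001100→1 (0)
 25  111010100011000→1 (0)
 26  110101000110000→1 (0)
 27  101010001100000→1 (1)
 28  010100011000001→0 (1)
 29  101000110000011→1 (1)
 30  010001100000111→0 (1)
 31  100011000001111→1 (1)
 32  000110000011111→0 (0)
 33  001100000111110→0 (0)
 34  011000001111100→0 (1)
 35  110000011111001→1 (0)
 36  100000111110010→1 (1)
 37  000001111100101→0 (0)
 38  000011111001010→0 (0)
 39  000111110010100→0 (0)
 40  001111100101000→0 (0)
 41  011111001010000→0 (1)
 42  111110010100001→1 (0)
 43  111100101000010→1 (0)
 44  111001010000100→1 (0)
 45  110010100001000→1 (0)
 46  100101000010000→1 (1)
 47  001010000100001→0 (0)
 48  010100001000010→0 (1)
 49  101000010000101→1 (1)
 50  010000100001011→0 (1)
 51  100001000010111→1 (1)
 52  000010000101111→0 (0)
 53  000100001011110→0 (0)
 54  001000010111100→0 (0)

1110101101010110011110111111010100011000001111100101000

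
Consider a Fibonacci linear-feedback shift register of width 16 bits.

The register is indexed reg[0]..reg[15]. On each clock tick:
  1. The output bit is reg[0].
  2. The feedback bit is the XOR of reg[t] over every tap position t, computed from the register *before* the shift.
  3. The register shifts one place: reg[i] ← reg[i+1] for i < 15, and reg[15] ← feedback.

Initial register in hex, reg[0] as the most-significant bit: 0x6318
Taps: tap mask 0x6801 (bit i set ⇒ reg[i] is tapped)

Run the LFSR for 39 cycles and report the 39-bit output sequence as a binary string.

011000110001100010010001110110111100011

k : reg_k → out_k, fb_k
0: 0110001100011000 → 0, fb=1
1: 1100011000110001 → 1, fb=0
2: 1000110001100010 → 1, fb=0
3: 0001100011000100 → 0, fb=1
4: 0011000110001001 → 0, fb=0
5: 0110001100010010 → 0, fb=0
6: 1100011000100100 → 1, fb=0
7: 1000110001001000 → 1, fb=1
8: 0001100010010001 → 0, fb=1
9: 0011000100100011 → 0, fb=1
10: 0110001001000111 → 0, fb=0
11: 1100010010001110 → 1, fb=1
12: 1000100100011101 → 1, fb=1
13: 0001001000111011 → 0, fb=0
14: 0010010001110110 → 0, fb=1
15: 0100100011101101 → 0, fb=1
16: 1001000111011011 → 1, fb=1
17: 0010001110110111 → 0, fb=1
18: 0100011101101111 → 0, fb=0
19: 1000111011011110 → 1, fb=0
20: 0001110110111100 → 0, fb=0
21: 0011101101111000 → 0, fb=1
22: 0111011011110001 → 0, fb=1
23: 1110110111100011 → 1, fb=0
24: 1101101111000110 → 1, fb=1
25: 1011011110001101 → 1, fb=0
26: 0110111100011010 → 0, fb=0
27: 1101111000110100 → 1, fb=1
28: 1011110001101001 → 1, fb=1
29: 0111100011010011 → 0, fb=0
30: 1111000110100110 → 1, fb=1
31: 1110001101001101 → 1, fb=0
32: 1100011010011010 → 1, fb=1
33: 1000110100110101 → 1, fb=1
34: 0001101001101011 → 0, fb=1
35: 0011010011010111 → 0, fb=1
36: 0110100110101111 → 0, fb=0
37: 1101001101011110 → 1, fb=0
38: 1010011010111100 → 1, fb=1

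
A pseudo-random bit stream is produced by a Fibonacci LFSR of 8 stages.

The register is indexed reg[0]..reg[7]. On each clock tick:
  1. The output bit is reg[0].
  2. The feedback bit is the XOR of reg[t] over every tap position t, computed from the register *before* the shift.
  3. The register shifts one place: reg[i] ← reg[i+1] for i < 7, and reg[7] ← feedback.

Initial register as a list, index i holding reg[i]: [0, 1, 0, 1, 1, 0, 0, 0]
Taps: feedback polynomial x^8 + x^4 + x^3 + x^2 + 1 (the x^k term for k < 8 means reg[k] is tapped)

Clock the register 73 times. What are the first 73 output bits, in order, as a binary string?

0101100001111101101111010111010001000011011000111100111001100010110100100

tick  register→output (feedback)
  0  01011000→0 (0)
  1  10110000→1 (1)
  2  01100001→0 (1)
  3  11000011→1 (1)
  4  10000111→1 (1)
  5  00001111→0 (1)
  6  00011111→0 (0)
  7  00111110→0 (1)
  8  01111101→0 (1)
  9  11111011→1 (0)
 10  11110110→1 (1)
 11  11101101→1 (1)
 12  11011011→1 (1)
 13  10110111→1 (1)
 14  01101111→0 (0)
 15  11011110→1 (1)
 16  10111101→1 (0)
 17  01111010→0 (1)
 18  11110101→1 (1)
 19  11101011→1 (1)
 20  11010111→1 (0)
 21  10101110→1 (1)
 22  01011101→0 (0)
 23  10111010→1 (0)
 24  01110100→0 (0)
 25  11101000→1 (1)
 26  11010001→1 (0)
 27  10100010→1 (0)
 28  01000100→0 (0)
 29  10001000→1 (0)
 30  00010000→0 (1)
 31  00100001→0 (1)
 32  01000011→0 (0)
 33  10000110→1 (1)
 34  00001101→0 (1)
 35  00011011→0 (0)
 36  00110110→0 (0)
 37  01101100→0 (0)
 38  11011000→1 (1)
 39  10110001→1 (1)
 40  01100011→0 (1)
 41  11000111→1 (1)
 42  10001111→1 (0)
 43  00011110→0 (0)
 44  00111100→0 (1)
 45  01111001→0 (1)
 46  11110011→1 (1)
 47  11100111→1 (0)
 48  11001110→1 (0)
 49  10011100→1 (1)
 50  00111001→0 (1)
 51  01110011→0 (0)
 52  11100110→1 (0)
 53  11001100→1 (0)
 54  10011000→1 (1)
 55  00110001→0 (0)
 56  01100010→0 (1)
 57  11000101→1 (1)
 58  10001011→1 (0)
 59  00010110→0 (1)
 60  00101101→0 (0)
 61  01011010→0 (0)
 62  10110100→1 (1)
 63  01101001→0 (0)
 64  11010010→1 (0)
 65  10100100→1 (0)
 66  01001000→0 (1)
 67  10010001→1 (0)
 68  00100010→0 (1)
 69  01000101→0 (0)
 70  10001010→1 (0)
 71  00010100→0 (1)
 72  00101001→0 (0)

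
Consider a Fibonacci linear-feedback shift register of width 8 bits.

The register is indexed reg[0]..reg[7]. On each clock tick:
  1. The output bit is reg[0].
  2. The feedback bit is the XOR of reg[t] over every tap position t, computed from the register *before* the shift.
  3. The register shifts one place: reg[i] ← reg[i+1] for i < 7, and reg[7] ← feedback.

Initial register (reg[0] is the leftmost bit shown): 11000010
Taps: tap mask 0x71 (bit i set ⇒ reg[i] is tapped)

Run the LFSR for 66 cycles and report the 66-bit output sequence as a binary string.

k : reg_k → out_k, fb_k
0: 11000010 → 1, fb=0
1: 10000100 → 1, fb=0
2: 00001000 → 0, fb=1
3: 00010001 → 0, fb=0
4: 00100010 → 0, fb=1
5: 01000101 → 0, fb=1
6: 10001011 → 1, fb=1
7: 00010111 → 0, fb=0
8: 00101110 → 0, fb=1
9: 01011101 → 0, fb=0
10: 10111010 → 1, fb=1
11: 01110101 → 0, fb=1
12: 11101011 → 1, fb=1
13: 11010111 → 1, fb=1
14: 10101111 → 1, fb=0
15: 01011110 → 0, fb=1
16: 10111101 → 1, fb=1
17: 01111011 → 0, fb=0
18: 11110110 → 1, fb=1
19: 11101101 → 1, fb=1
20: 11011011 → 1, fb=1
21: 10110111 → 1, fb=1
22: 01101111 → 0, fb=1
23: 11011111 → 1, fb=0
24: 10111110 → 1, fb=0
25: 01111100 → 0, fb=0
26: 11111000 → 1, fb=0
27: 11110000 → 1, fb=1
28: 11100001 → 1, fb=1
29: 11000011 → 1, fb=0
30: 10000110 → 1, fb=1
31: 00001101 → 0, fb=0
32: 00011010 → 0, fb=0
33: 00110100 → 0, fb=1
34: 01101001 → 0, fb=1
35: 11010011 → 1, fb=0
36: 10100110 → 1, fb=1
37: 01001101 → 0, fb=0
38: 10011010 → 1, fb=1
39: 00110101 → 0, fb=1
40: 01101011 → 0, fb=0
41: 11010110 → 1, fb=1
42: 10101101 → 1, fb=1
43: 01011011 → 0, fb=0
44: 10110110 → 1, fb=1
45: 01101101 → 0, fb=0
46: 11011010 → 1, fb=1
47: 10110101 → 1, fb=0
48: 01101010 → 0, fb=0
49: 11010100 → 1, fb=0
50: 10101000 → 1, fb=0
51: 01010000 → 0, fb=0
52: 10100000 → 1, fb=1
53: 01000001 → 0, fb=0
54: 10000010 → 1, fb=0
55: 00000100 → 0, fb=1
56: 00001001 → 0, fb=1
57: 00010011 → 0, fb=1
58: 00100111 → 0, fb=0
59: 01001110 → 0, fb=1
60: 10011101 → 1, fb=1
61: 00111011 → 0, fb=0
62: 01110110 → 0, fb=0
63: 11101100 → 1, fb=1
64: 11011001 → 1, fb=0
65: 10110010 → 1, fb=0

110000100010111010111101101111100001101001101011011010100000100111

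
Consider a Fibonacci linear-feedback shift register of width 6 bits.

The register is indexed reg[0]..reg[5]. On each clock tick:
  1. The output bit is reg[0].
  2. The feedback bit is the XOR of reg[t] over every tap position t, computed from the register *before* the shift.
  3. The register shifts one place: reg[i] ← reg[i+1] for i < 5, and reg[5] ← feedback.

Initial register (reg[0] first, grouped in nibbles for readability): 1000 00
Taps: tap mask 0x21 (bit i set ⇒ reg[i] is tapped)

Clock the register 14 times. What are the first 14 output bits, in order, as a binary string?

10000011111101

tick  register→output (feedback)
  0  100000→1 (1)
  1  000001→0 (1)
  2  000011→0 (1)
  3  000111→0 (1)
  4  001111→0 (1)
  5  011111→0 (1)
  6  111111→1 (0)
  7  111110→1 (1)
  8  111101→1 (0)
  9  111010→1 (1)
 10  110101→1 (0)
 11  101010→1 (1)
 12  010101→0 (1)
 13  101011→1 (0)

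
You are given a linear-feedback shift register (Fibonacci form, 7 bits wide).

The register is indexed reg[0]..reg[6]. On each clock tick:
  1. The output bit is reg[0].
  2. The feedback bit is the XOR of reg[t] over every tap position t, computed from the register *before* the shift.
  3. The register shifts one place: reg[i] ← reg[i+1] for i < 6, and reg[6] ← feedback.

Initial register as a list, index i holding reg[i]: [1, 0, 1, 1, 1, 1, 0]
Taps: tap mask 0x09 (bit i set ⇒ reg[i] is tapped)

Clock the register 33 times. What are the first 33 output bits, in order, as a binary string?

tick  register→output (feedback)
  0  1011110→1 (0)
  1  0111100→0 (1)
  2  1111001→1 (0)
  3  1110010→1 (1)
  4  1100101→1 (1)
  5  1001011→1 (0)
  6  0010110→0 (0)
  7  0101100→0 (1)
  8  1011001→1 (0)
  9  0110010→0 (0)
 10  1100100→1 (1)
 11  1001001→1 (0)
 12  0010010→0 (0)
 13  0100100→0 (0)
 14  1001000→1 (0)
 15  0010000→0 (0)
 16  0100000→0 (0)
 17  1000000→1 (1)
 18  0000001→0 (0)
 19  0000010→0 (0)
 20  0000100→0 (0)
 21  0001000→0 (1)
 22  0010001→0 (0)
 23  0100010→0 (0)
 24  1000100→1 (1)
 25  0001001→0 (1)
 26  0010011→0 (0)
 27  0100110→0 (0)
 28  1001100→1 (0)
 29  0011000→0 (1)
 30  0110001→0 (0)
 31  1100010→1 (1)
 32  1000101→1 (1)

101111001011001001000000100010011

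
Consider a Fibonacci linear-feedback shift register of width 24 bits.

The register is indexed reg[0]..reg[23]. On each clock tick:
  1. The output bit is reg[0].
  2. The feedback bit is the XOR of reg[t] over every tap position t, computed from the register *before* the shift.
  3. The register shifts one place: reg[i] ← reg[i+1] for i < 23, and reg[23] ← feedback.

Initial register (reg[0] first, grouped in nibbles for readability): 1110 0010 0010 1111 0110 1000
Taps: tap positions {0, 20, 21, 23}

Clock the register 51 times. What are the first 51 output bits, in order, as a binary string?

111000100010111101101000010010101001100101100011111

tick  register→output (feedback)
  0  111000100010111101101000→1 (0)
  1  110001000101111011010000→1 (1)
  2  100010001011110110100001→1 (0)
  3  000100010111101101000010→0 (0)
  4  001000101111011010000100→0 (1)
  5  010001011110110100001001→0 (0)
  6  100010111101101000010010→1 (1)
  7  000101111011010000100101→0 (0)
  8  001011110110100001001010→0 (1)
  9  010111101101000010010101→0 (0)
 10  101111011010000100101010→1 (0)
 11  011110110100001001010100→0 (1)
 12  111101101000010010101001→1 (1)
 13  111011010000100101010011→1 (0)
 14  110110100001001010100110→1 (0)
 15  101101000010010101001100→1 (1)
 16  011010000100101010011001→0 (0)
 17  110100001001010100110010→1 (1)
 18  101000010010101001100101→1 (1)
 19  010000100101010011001011→0 (0)
 20  100001001010100110010110→1 (0)
 21  000010010101001100101100→0 (0)
 22  000100101010011001011000→0 (1)
 23  001001010100110010110001→0 (1)
 24  010010101001100101100011→0 (1)
 25  100101010011001011000111→1 (1)
 26  001010100110010110001111→0 (1)
 27  010101001100101100011111→0 (1)
 28  101010011001011000111111→1 (0)
 29  010100110010110001111110→0 (0)
 30  101001100101100011111100→1 (1)
 31  010011001011000111111001→0 (0)
 32  100110010110001111110010→1 (1)
 33  001100101100011111100101→0 (0)
 34  011001011000111111001010→0 (1)
 35  110010110001111110010101→1 (1)
 36  100101100011111100101011→1 (1)
 37  001011000111111001010111→0 (0)
 38  010110001111110010101110→0 (0)
 39  101100011111100101011100→1 (1)
 40  011000111111001010111001→0 (0)
 41  110001111110010101110010→1 (1)
 42  100011111100101011100101→1 (1)
 43  000111111001010111001011→0 (0)
 44  001111110010101110010110→0 (1)
 45  011111100101011100101101→0 (1)
 46  111111001010111001011011→1 (1)
 47  111110010101110010110111→1 (1)
 48  111100101011100101101111→1 (0)
 49  111001010111001011011110→1 (1)
 50  110010101110010110111101→1 (0)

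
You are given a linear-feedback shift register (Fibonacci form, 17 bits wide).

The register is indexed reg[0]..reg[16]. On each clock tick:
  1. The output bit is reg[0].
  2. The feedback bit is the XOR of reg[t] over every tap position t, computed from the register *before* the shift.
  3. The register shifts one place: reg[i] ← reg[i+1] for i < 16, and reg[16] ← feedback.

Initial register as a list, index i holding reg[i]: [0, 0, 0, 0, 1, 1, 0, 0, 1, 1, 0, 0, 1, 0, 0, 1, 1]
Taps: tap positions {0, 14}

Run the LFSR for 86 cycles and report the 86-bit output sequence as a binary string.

00001100110010011011000001101001111001001010000011101111101001001110101010000010001100

tick  register→output (feedback)
  0  00001100110010011→0 (0)
  1  00011001100100110→0 (1)
  2  00110011001001101→0 (1)
  3  01100110010011011→0 (0)
  4  11001100100110110→1 (0)
  5  10011001001101100→1 (0)
  6  00110010011011000→0 (0)
  7  01100100110110000→0 (0)
  8  11001001101100000→1 (1)
  9  10010011011000001→1 (1)
 10  00100110110000011→0 (0)
 11  01001101100000110→0 (1)
 12  10011011000001101→1 (0)
 13  00110110000011010→0 (0)
 14  01101100000110100→0 (1)
 15  11011000001101001→1 (1)
 16  10110000011010011→1 (1)
 17  01100000110100111→0 (1)
 18  11000001101001111→1 (0)
 19  10000011010011110→1 (0)
 20  00000110100111100→0 (1)
 21  00001101001111001→0 (0)
 22  00011010011110010→0 (0)
 23  00110100111100100→0 (1)
 24  01101001111001001→0 (0)
 25  11010011110010010→1 (1)
 26  10100111100100101→1 (0)
 27  01001111001001010→0 (0)
 28  10011110010010100→1 (0)
 29  00111100100101000→0 (0)
 30  01111001001010000→0 (0)
 31  11110010010100000→1 (1)
 32  11100100101000001→1 (1)
 33  11001001010000011→1 (1)
 34  10010010100000111→1 (0)
 35  00100101000001110→0 (1)
 36  01001010000011101→0 (1)
 37  10010100000111011→1 (1)
 38  00101000001110111→0 (1)
 39  01010000011101111→0 (1)
 40  10100000111011111→1 (0)
 41  01000001110111110→0 (1)
 42  10000011101111101→1 (0)
 43  00000111011111010→0 (0)
 44  00001110111110100→0 (1)
 45  00011101111101001→0 (0)
 46  00111011111010010→0 (0)
 47  01110111110100100→0 (1)
 48  11101111101001001→1 (1)
 49  11011111010010011→1 (1)
 50  10111110100100111→1 (0)
 51  01111101001001110→0 (1)
 52  11111010010011101→1 (0)
 53  11110100100111010→1 (1)
 54  11101001001110101→1 (0)
 55  11010010011101010→1 (1)
 56  10100100111010101→1 (0)
 57  01001001110101010→0 (0)
 58  10010011101010100→1 (0)
 59  00100111010101000→0 (0)
 60  01001110101010000→0 (0)
 61  10011101010100000→1 (1)
 62  00111010101000001→0 (0)
 63  01110101010000010→0 (0)
 64  11101010100000100→1 (0)
 65  11010101000001000→1 (1)
 66  10101010000010001→1 (1)
 67  01010100000100011→0 (0)
 68  10101000001000110→1 (0)
 69  01010000010001100→0 (1)
 70  10100000100011001→1 (1)
 71  01000001000110011→0 (0)
 72  10000010001100110→1 (0)
 73  00000100011001100→0 (1)
 74  00001000110011001→0 (0)
 75  00010001100110010→0 (0)
 76  00100011001100100→0 (1)
 77  01000110011001001→0 (0)
 78  10001100110010010→1 (1)
 79  00011001100100101→0 (1)
 80  00110011001001011→0 (0)
 81  01100110010010110→0 (1)
 82  11001100100101101→1 (0)
 83  10011001001011010→1 (1)
 84  00110010010110101→0 (1)
 85  01100100101101011→0 (0)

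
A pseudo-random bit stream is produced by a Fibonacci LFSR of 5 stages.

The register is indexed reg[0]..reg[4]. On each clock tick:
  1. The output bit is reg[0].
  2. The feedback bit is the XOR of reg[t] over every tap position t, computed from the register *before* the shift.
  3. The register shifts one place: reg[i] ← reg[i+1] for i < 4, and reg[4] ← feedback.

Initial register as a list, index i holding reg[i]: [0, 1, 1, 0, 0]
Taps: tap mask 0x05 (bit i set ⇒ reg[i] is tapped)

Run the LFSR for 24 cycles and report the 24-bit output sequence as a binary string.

011001111100011011101010

k : reg_k → out_k, fb_k
0: 01100 → 0, fb=1
1: 11001 → 1, fb=1
2: 10011 → 1, fb=1
3: 00111 → 0, fb=1
4: 01111 → 0, fb=1
5: 11111 → 1, fb=0
6: 11110 → 1, fb=0
7: 11100 → 1, fb=0
8: 11000 → 1, fb=1
9: 10001 → 1, fb=1
10: 00011 → 0, fb=0
11: 00110 → 0, fb=1
12: 01101 → 0, fb=1
13: 11011 → 1, fb=1
14: 10111 → 1, fb=0
15: 01110 → 0, fb=1
16: 11101 → 1, fb=0
17: 11010 → 1, fb=1
18: 10101 → 1, fb=0
19: 01010 → 0, fb=0
20: 10100 → 1, fb=0
21: 01000 → 0, fb=0
22: 10000 → 1, fb=1
23: 00001 → 0, fb=0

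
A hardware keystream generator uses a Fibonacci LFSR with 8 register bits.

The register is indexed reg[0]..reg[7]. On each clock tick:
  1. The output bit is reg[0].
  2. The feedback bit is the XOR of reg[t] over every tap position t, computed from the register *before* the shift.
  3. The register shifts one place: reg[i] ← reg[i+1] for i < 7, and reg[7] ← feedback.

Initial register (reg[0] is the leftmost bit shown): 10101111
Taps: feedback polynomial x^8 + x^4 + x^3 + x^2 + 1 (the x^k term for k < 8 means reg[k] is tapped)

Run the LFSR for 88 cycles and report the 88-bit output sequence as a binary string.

1010111110010100001001111111100001011110001101000000010001110001001011100000011001001001

step | reg (before) | out | fb
   0 | 10101111 | 1 | 1
   1 | 01011111 | 0 | 0
   2 | 10111110 | 1 | 0
   3 | 01111100 | 0 | 1
   4 | 11111001 | 1 | 0
   5 | 11110010 | 1 | 1
   6 | 11100101 | 1 | 0
   7 | 11001010 | 1 | 0
   8 | 10010100 | 1 | 0
   9 | 00101000 | 0 | 0
  10 | 01010000 | 0 | 1
  11 | 10100001 | 1 | 0
  12 | 01000010 | 0 | 0
  13 | 10000100 | 1 | 1
  14 | 00001001 | 0 | 1
  15 | 00010011 | 0 | 1
  16 | 00100111 | 0 | 1
  17 | 01001111 | 0 | 1
  18 | 10011111 | 1 | 1
  19 | 00111111 | 0 | 1
  20 | 01111111 | 0 | 1
  21 | 11111111 | 1 | 0
  22 | 11111110 | 1 | 0
  23 | 11111100 | 1 | 0
  24 | 11111000 | 1 | 0
  25 | 11110000 | 1 | 1
  26 | 11100001 | 1 | 0
  27 | 11000010 | 1 | 1
  28 | 10000101 | 1 | 1
  29 | 00001011 | 0 | 1
  30 | 00010111 | 0 | 1
  31 | 00101111 | 0 | 0
  32 | 01011110 | 0 | 0
  33 | 10111100 | 1 | 0
  34 | 01111000 | 0 | 1
  35 | 11110001 | 1 | 1
  36 | 11100011 | 1 | 0
  37 | 11000110 | 1 | 1
  38 | 10001101 | 1 | 0
  39 | 00011010 | 0 | 0
  40 | 00110100 | 0 | 0
  41 | 01101000 | 0 | 0
  42 | 11010000 | 1 | 0
  43 | 10100000 | 1 | 0
  44 | 01000000 | 0 | 0
  45 | 10000000 | 1 | 1
  46 | 00000001 | 0 | 0
  47 | 00000010 | 0 | 0
  48 | 00000100 | 0 | 0
  49 | 00001000 | 0 | 1
  50 | 00010001 | 0 | 1
  51 | 00100011 | 0 | 1
  52 | 01000111 | 0 | 0
  53 | 10001110 | 1 | 0
  54 | 00011100 | 0 | 0
  55 | 00111000 | 0 | 1
  56 | 01110001 | 0 | 0
  57 | 11100010 | 1 | 0
  58 | 11000100 | 1 | 1
  59 | 10001001 | 1 | 0
  60 | 00010010 | 0 | 1
  61 | 00100101 | 0 | 1
  62 | 01001011 | 0 | 1
  63 | 10010111 | 1 | 0
  64 | 00101110 | 0 | 0
  65 | 01011100 | 0 | 0
  66 | 10111000 | 1 | 0
  67 | 01110000 | 0 | 0
  68 | 11100000 | 1 | 0
  69 | 11000000 | 1 | 1
  70 | 10000001 | 1 | 1
  71 | 00000011 | 0 | 0
  72 | 00000110 | 0 | 0
  73 | 00001100 | 0 | 1
  74 | 00011001 | 0 | 0
  75 | 00110010 | 0 | 0
  76 | 01100100 | 0 | 1
  77 | 11001001 | 1 | 0
  78 | 10010010 | 1 | 0
  79 | 00100100 | 0 | 1
  80 | 01001001 | 0 | 1
  81 | 10010011 | 1 | 0
  82 | 00100110 | 0 | 1
  83 | 01001101 | 0 | 1
  84 | 10011011 | 1 | 1
  85 | 00110111 | 0 | 0
  86 | 01101110 | 0 | 0
  87 | 11011100 | 1 | 1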